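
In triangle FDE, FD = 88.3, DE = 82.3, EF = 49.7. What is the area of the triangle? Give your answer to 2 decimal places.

2012.93

Semiperimeter s = (82.3 + 49.7 + 88.3)/2 = 110.15.
Heron's formula: area = √(110.15·27.85·60.45·21.85) ≈ 2012.9.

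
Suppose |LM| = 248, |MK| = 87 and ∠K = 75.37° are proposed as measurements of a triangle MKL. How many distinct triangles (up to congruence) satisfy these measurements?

|MK|·sin K = 87·sin(75.37°) ≈ 84.18.
Since |LM| ≥ |MK|, exactly one triangle exists.

1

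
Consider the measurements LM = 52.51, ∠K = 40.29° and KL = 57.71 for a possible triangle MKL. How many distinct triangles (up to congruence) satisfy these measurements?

2

KL·sin K = 57.71·sin(40.29°) ≈ 37.32.
Since KL sin K < LM < KL (37.32 < 52.51 < 57.71), two triangles exist.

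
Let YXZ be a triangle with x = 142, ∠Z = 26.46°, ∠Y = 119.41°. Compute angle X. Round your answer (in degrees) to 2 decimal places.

∠X ≈ 34.13°

The third angle is ∠X = 180° − ∠Z − ∠Y = 34.13°.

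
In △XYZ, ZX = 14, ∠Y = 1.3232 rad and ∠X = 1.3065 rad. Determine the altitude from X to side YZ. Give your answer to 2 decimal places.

The third angle is ∠Z = π − ∠X − ∠Y = 0.5119 rad.
Law of sines: YZ = ZX·sin X/sin Y ≈ 13.939.
Law of sines: XY = ZX·sin Z/sin Y ≈ 7.0733.
Area = ½·ZX·YZ·sin Z ≈ 47.794.
The altitude from X has length 2·area/YZ ≈ 6.8576.

6.86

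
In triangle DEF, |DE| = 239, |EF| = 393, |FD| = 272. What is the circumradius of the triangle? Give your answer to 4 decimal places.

By the law of cosines, cos D = (|FD|² + |DE|² − |EF|²) / (2·|FD|·|DE|) ≈ -0.17955, so ∠D ≈ 100.34°.
Circumradius = |EF|/(2 sin D) ≈ 199.75.

R ≈ 199.7460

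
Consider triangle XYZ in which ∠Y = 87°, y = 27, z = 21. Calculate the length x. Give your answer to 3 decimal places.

Law of sines: sin Z = z·sin Y/y ≈ 0.77671.
Since y ≥ z, only the acute value applies: ∠Z ≈ 50.96°.
Then ∠X = 180° − ∠Y − ∠Z ≈ 42.04°.
Law of sines gives x = y·sin X/sin Y ≈ 18.105.

18.105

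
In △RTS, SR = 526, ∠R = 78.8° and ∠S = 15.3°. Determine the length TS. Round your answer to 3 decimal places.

The third angle is ∠T = 180° − ∠S − ∠R = 85.90°.
Law of sines: TS = SR·sin R/sin T ≈ 517.31.

517.306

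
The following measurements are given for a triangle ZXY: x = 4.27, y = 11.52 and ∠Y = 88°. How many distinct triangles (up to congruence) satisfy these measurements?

x·sin Y = 4.27·sin(88°) ≈ 4.267.
Since y ≥ x, exactly one triangle exists.

1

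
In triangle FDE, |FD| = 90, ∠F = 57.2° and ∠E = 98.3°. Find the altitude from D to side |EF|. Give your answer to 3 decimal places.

75.651

The third angle is ∠D = 180° − ∠E − ∠F = 24.50°.
Law of sines: |DE| = |FD|·sin F/sin E ≈ 76.452.
Law of sines: |EF| = |FD|·sin D/sin E ≈ 37.717.
Area = ½·|FD|·|DE|·sin D ≈ 1426.7.
The altitude from D has length 2·area/|EF| ≈ 75.651.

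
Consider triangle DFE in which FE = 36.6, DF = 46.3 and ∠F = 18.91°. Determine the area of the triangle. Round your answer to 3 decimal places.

274.592

Area = ½·DF·FE·sin F ≈ 274.59.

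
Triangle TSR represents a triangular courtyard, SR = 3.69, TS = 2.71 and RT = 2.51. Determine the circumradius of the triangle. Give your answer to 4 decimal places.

By the law of cosines, cos T = (RT² + TS² − SR²) / (2·RT·TS) ≈ 0.00207, so ∠T ≈ 89.88°.
Circumradius = SR/(2 sin T) ≈ 1.845.

1.8450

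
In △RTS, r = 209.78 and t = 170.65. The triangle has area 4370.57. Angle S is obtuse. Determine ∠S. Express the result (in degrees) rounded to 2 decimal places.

∠S ≈ 165.87°

From area = ½·r·t·sin S, we get sin S = 2·area/(r·t) ≈ 0.24417.
Taking the obtuse solution, ∠S ≈ 165.87°.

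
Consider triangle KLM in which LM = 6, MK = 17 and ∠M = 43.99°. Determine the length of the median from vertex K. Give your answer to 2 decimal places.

By the law of cosines, KL² = LM² + MK² − 2·LM·MK·cos M = 178.23, so KL ≈ 13.35.
Median from K: ½√(2·MK² + 2·KL² − LM²) ≈ 14.987.

m_K ≈ 14.99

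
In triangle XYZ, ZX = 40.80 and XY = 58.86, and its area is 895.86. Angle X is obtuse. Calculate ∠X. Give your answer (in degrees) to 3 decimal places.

From area = ½·ZX·XY·sin X, we get sin X = 2·area/(ZX·XY) ≈ 0.74609.
Taking the obtuse solution, ∠X ≈ 131.75°.

131.747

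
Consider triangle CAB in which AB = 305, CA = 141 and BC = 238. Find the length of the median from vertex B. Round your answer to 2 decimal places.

Median from B: ½√(2·AB² + 2·BC² − CA²) ≈ 264.32.

264.32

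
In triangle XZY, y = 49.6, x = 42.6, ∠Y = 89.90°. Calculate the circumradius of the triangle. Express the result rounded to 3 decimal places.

Law of sines: sin X = x·sin Y/y ≈ 0.85887.
Since y ≥ x, only the acute value applies: ∠X ≈ 59.19°.
Then ∠Z = 180° − ∠Y − ∠X ≈ 30.91°.
Law of sines gives z = y·sin Z/sin Y ≈ 25.479.
Circumradius = y/(2 sin Y) ≈ 24.8.

R ≈ 24.800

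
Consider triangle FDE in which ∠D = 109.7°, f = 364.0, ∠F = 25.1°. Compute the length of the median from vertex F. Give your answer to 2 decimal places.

m_F ≈ 691.78

The third angle is ∠E = 180° − ∠F − ∠D = 45.20°.
Law of sines: d = f·sin D/sin F ≈ 807.86.
Law of sines: e = f·sin E/sin F ≈ 608.87.
Median from F: ½√(2·d² + 2·e² − f²) ≈ 691.78.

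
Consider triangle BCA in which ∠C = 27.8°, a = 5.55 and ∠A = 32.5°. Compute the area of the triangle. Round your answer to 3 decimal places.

The third angle is ∠B = 180° − ∠C − ∠A = 119.70°.
Law of sines: b = a·sin B/sin A ≈ 8.9725.
Law of sines: c = a·sin C/sin A ≈ 4.8175.
Area = ½·a·b·sin C ≈ 11.612.

area ≈ 11.612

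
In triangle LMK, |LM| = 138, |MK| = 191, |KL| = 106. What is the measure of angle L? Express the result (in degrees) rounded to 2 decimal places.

∠L ≈ 102.24°

By the law of cosines, cos L = (|KL|² + |LM|² − |MK|²) / (2·|KL|·|LM|) ≈ -0.21196, so ∠L ≈ 102.24°.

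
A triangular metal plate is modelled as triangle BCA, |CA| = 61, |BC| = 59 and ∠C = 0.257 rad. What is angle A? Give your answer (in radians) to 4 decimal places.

By the law of cosines, |AB|² = |BC|² + |CA|² − 2·|BC|·|CA|·cos C = 240.4, so |AB| ≈ 15.505.
Law of cosines again: cos A = (|CA|² + |AB|² − |BC|²)/(2·|CA|·|AB|) ≈ 0.25397, so ∠A ≈ 1.314 rad.

∠A ≈ 1.3140 rad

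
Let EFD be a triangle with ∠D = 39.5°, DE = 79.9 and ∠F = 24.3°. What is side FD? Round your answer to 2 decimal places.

174.21

The third angle is ∠E = 180° − ∠F − ∠D = 116.20°.
Law of sines: FD = DE·sin E/sin F ≈ 174.21.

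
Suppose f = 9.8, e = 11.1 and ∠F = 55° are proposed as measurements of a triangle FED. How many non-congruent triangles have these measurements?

2

e·sin F = 11.1·sin(55°) ≈ 9.093.
Since e sin F < f < e (9.093 < 9.8 < 11.1), two triangles exist.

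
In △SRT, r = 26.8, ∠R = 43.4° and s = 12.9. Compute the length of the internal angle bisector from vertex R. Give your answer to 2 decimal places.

Law of sines: sin S = s·sin R/r ≈ 0.33072.
Since r ≥ s, only the acute value applies: ∠S ≈ 19.31°.
Then ∠T = 180° − ∠R − ∠S ≈ 117.29°.
Law of sines gives t = r·sin T/sin R ≈ 34.665.
The bisector from R has length 2·t·s·cos(∠R/2)/(t+s) ≈ 17.47.

17.47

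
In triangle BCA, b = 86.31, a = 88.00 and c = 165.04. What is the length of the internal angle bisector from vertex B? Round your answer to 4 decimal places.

113.2863

By the law of cosines, cos B = (c² + a² − b²) / (2·c·a) ≈ 0.94787, so ∠B ≈ 18.58°.
The bisector from B has length 2·c·a·cos(∠B/2)/(c+a) ≈ 113.29.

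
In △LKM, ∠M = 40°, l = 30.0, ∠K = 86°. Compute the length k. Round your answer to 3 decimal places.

The third angle is ∠L = 180° − ∠K − ∠M = 54.00°.
Law of sines: k = l·sin K/sin L ≈ 36.992.

36.992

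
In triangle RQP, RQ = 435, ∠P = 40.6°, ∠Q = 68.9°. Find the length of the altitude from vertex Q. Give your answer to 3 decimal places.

The third angle is ∠R = 180° − ∠Q − ∠P = 70.50°.
Law of sines: QP = RQ·sin R/sin P ≈ 630.09.
Law of sines: PR = RQ·sin Q/sin P ≈ 623.62.
Area = ½·RQ·QP·sin Q ≈ 1.2786e+05.
The altitude from Q has length 2·area/PR ≈ 410.05.

410.049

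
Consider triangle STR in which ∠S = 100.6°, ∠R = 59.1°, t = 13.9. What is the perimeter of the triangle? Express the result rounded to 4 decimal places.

The third angle is ∠T = 180° − ∠R − ∠S = 20.30°.
Law of sines: s = t·sin S/sin T ≈ 39.381.
Law of sines: r = t·sin R/sin T ≈ 34.378.
Semiperimeter p = (39.381+13.9+34.378)/2 = 43.83.
Perimeter = 39.381 + 13.9 + 34.378 = 87.66.

perimeter ≈ 87.6598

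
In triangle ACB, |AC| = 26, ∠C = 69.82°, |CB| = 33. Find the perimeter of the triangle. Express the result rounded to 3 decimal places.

By the law of cosines, |BA|² = |AC|² + |CB|² − 2·|AC|·|CB|·cos C = 1173, so |BA| ≈ 34.25.
Semiperimeter s = (33+34.25+26)/2 = 46.625.
Perimeter = 33 + 34.25 + 26 = 93.25.

perimeter ≈ 93.250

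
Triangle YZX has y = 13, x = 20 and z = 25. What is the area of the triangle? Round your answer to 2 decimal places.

area ≈ 129.24

Semiperimeter s = (13 + 25 + 20)/2 = 29.
Heron's formula: area = √(29·16·4·9) ≈ 129.24.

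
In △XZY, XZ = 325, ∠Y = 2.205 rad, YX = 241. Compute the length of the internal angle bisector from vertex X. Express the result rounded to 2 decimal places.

Law of sines: sin Z = YX·sin Y/XZ ≈ 0.59734.
Since XZ ≥ YX, only the acute value applies: ∠Z ≈ 0.640 rad.
Then ∠X = π − ∠Y − ∠Z ≈ 0.296 rad.
Law of sines gives ZY = XZ·sin X/sin Y ≈ 117.84.
The bisector from X has length 2·YX·XZ·cos(∠X/2)/(YX+XZ) ≈ 273.73.

273.73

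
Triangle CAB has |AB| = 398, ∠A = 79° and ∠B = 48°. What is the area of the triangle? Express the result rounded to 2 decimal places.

The third angle is ∠C = 180° − ∠A − ∠B = 53.00°.
Law of sines: |BC| = |AB|·sin A/sin C ≈ 489.19.
Law of sines: |CA| = |AB|·sin B/sin C ≈ 370.35.
Area = ½·|AB|·|BC|·sin B ≈ 72345.

area ≈ 72344.84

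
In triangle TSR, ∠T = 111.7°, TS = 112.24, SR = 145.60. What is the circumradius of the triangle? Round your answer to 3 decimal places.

Law of sines: sin R = TS·sin T/SR ≈ 0.71625.
Since SR ≥ TS, only the acute value applies: ∠R ≈ 45.75°.
Then ∠S = 180° − ∠T − ∠R ≈ 22.55°.
Law of sines gives RT = SR·sin S/sin T ≈ 60.106.
Circumradius = SR/(2 sin T) ≈ 78.353.

78.353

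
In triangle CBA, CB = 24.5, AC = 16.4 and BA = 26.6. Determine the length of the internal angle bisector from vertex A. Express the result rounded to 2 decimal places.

By the law of cosines, cos A = (BA² + AC² − CB²) / (2·BA·AC) ≈ 0.43126, so ∠A ≈ 64.45°.
The bisector from A has length 2·BA·AC·cos(∠A/2)/(BA+AC) ≈ 17.165.

17.16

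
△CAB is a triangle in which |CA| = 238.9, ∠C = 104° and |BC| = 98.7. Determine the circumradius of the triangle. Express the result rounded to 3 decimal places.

By the law of cosines, |AB|² = |BC|² + |CA|² − 2·|BC|·|CA|·cos C = 78224, so |AB| ≈ 279.68.
Area = ½·|BC|·|CA|·sin C ≈ 11440.
Circumradius = |AB|/(2 sin C) ≈ 144.12.

144.124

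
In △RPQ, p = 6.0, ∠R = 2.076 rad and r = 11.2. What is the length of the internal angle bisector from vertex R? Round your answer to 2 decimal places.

Law of sines: sin P = p·sin R/r ≈ 0.46879.
Since r ≥ p, only the acute value applies: ∠P ≈ 0.488 rad.
Then ∠Q = π − ∠R − ∠P ≈ 0.578 rad.
Law of sines gives q = r·sin Q/sin R ≈ 6.9892.
The bisector from R has length 2·p·q·cos(∠R/2)/(p+q) ≈ 3.2798.

t_R ≈ 3.28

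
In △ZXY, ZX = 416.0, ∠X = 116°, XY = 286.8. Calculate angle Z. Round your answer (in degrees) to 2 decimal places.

By the law of cosines, YZ² = ZX² + XY² − 2·ZX·XY·cos X = 3.5991e+05, so YZ ≈ 599.93.
Law of cosines again: cos Z = (YZ² + ZX² − XY²)/(2·YZ·ZX) ≈ 0.90298, so ∠Z ≈ 25.45°.

25.45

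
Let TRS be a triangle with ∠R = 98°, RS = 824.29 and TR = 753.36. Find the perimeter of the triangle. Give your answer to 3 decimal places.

By the law of cosines, ST² = TR² + RS² − 2·TR·RS·cos R = 1.4199e+06, so ST ≈ 1191.6.
Semiperimeter s = (824.29+1191.6+753.36)/2 = 1384.6.
Perimeter = 824.29 + 1191.6 + 753.36 = 2769.2.

2769.227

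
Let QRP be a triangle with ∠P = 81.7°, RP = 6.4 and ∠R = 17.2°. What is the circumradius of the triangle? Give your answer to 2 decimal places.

3.24

The third angle is ∠Q = 180° − ∠R − ∠P = 81.10°.
Law of sines: PQ = RP·sin R/sin Q ≈ 1.9156.
Law of sines: QR = RP·sin P/sin Q ≈ 6.4101.
Circumradius = RP/(2 sin Q) ≈ 3.239.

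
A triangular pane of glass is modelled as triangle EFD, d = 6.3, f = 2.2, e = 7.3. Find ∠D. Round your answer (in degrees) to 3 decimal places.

54.964

By the law of cosines, cos D = (e² + f² − d²) / (2·e·f) ≈ 0.57410, so ∠D ≈ 54.96°.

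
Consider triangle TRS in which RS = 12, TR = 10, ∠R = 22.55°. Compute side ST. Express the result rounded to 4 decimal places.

4.7275

By the law of cosines, ST² = TR² + RS² − 2·TR·RS·cos R = 22.349, so ST ≈ 4.7275.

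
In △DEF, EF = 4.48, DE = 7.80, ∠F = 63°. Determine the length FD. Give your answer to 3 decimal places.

8.735

Law of sines: sin D = EF·sin F/DE ≈ 0.51176.
Since DE ≥ EF, only the acute value applies: ∠D ≈ 30.78°.
Then ∠E = 180° − ∠F − ∠D ≈ 86.22°.
Law of sines gives FD = DE·sin E/sin F ≈ 8.7351.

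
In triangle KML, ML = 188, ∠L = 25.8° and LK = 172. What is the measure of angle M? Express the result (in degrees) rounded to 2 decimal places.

By the law of cosines, KM² = ML² + LK² − 2·ML·LK·cos L = 6702.6, so KM ≈ 81.869.
Law of cosines again: cos M = (KM² + ML² − LK²)/(2·KM·ML) ≈ 0.40485, so ∠M ≈ 66.12°.

∠M ≈ 66.12°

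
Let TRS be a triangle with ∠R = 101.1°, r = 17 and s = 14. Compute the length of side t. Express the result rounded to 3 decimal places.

Law of sines: sin S = s·sin R/r ≈ 0.80812.
Since r ≥ s, only the acute value applies: ∠S ≈ 53.91°.
Then ∠T = 180° − ∠R − ∠S ≈ 24.99°.
Law of sines gives t = r·sin T/sin R ≈ 7.3179.

7.318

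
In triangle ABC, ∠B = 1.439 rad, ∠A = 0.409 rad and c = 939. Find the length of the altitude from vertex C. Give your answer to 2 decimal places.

The third angle is ∠C = π − ∠A − ∠B = 1.294 rad.
Law of sines: a = c·sin A/sin C ≈ 388.25.
Law of sines: b = c·sin B/sin C ≈ 967.8.
Area = ½·c·a·sin B ≈ 1.807e+05.
The altitude from C has length 2·area/c ≈ 384.89.

h_C ≈ 384.89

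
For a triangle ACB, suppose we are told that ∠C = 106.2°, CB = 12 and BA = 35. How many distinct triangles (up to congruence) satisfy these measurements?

1

CB·sin C = 12·sin(106.2°) ≈ 11.52.
Since ∠C is not acute, a triangle exists only if BA > CB; here BA > CB, so there is exactly one triangle.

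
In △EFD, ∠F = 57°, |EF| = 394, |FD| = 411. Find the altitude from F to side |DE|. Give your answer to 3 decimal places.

353.299

By the law of cosines, |DE|² = |EF|² + |FD|² − 2·|EF|·|FD|·cos F = 1.4777e+05, so |DE| ≈ 384.4.
Area = ½·|EF|·|FD|·sin F ≈ 67905.
The altitude from F has length 2·area/|DE| ≈ 353.3.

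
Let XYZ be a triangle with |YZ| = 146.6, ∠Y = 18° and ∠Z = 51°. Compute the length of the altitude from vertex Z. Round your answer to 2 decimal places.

45.30

The third angle is ∠X = 180° − ∠Y − ∠Z = 111.00°.
Law of sines: |ZX| = |YZ|·sin Y/sin X ≈ 48.525.
Law of sines: |XY| = |YZ|·sin Z/sin X ≈ 122.04.
Area = ½·|YZ|·|ZX|·sin Z ≈ 2764.2.
The altitude from Z has length 2·area/|XY| ≈ 45.302.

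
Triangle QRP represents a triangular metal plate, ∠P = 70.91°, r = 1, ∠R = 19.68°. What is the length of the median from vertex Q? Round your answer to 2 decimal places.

The third angle is ∠Q = 180° − ∠R − ∠P = 89.41°.
Law of sines: q = r·sin Q/sin R ≈ 2.9693.
Law of sines: p = r·sin P/sin R ≈ 2.8061.
Median from Q: ½√(2·r² + 2·p² − q²) ≈ 1.4943.

m_Q ≈ 1.49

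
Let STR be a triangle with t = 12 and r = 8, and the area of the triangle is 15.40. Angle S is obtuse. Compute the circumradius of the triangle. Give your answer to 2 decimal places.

From area = ½·t·r·sin S, we get sin S = 2·area/(t·r) ≈ 0.32083.
Taking the obtuse solution, ∠S ≈ 161.29°.
Law of cosines then gives s ≈ 19.745.
Circumradius = s/(2 sin S) ≈ 30.771.

30.77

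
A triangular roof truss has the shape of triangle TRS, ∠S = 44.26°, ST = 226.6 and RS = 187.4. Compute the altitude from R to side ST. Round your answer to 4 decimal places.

By the law of cosines, TR² = RS² + ST² − 2·RS·ST·cos S = 25641, so TR ≈ 160.13.
Area = ½·RS·ST·sin S ≈ 14818.
The altitude from R has length 2·area/ST ≈ 130.79.

130.7894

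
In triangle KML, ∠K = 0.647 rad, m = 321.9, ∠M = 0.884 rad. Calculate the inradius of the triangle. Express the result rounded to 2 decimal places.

The third angle is ∠L = π − ∠K − ∠M = 1.611 rad.
Law of sines: k = m·sin K/sin M ≈ 250.93.
Law of sines: l = m·sin L/sin M ≈ 415.95.
Area = ½·m·k·sin L ≈ 40355.
Semiperimeter s = (250.93+321.9+415.95)/2 = 494.39.
Inradius = area/s = 40355/494.39 ≈ 81.627.

81.63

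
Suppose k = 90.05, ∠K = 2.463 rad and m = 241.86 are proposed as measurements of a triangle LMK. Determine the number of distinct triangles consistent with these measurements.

m·sin K = 241.86·sin(2.463 rad) ≈ 151.8.
Since ∠K is not acute, a triangle exists only if k > m; here k ≤ m, so there is no triangle.

0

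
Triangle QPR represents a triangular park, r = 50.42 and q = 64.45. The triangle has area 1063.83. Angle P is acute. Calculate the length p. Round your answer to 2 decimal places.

From area = ½·r·q·sin P, we get sin P = 2·area/(r·q) ≈ 0.65475.
Taking the acute solution, ∠P ≈ 40.90°.
Law of cosines then gives p ≈ 42.233.

42.23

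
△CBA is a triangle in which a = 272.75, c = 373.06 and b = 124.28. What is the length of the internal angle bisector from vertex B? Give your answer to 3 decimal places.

By the law of cosines, cos B = (a² + c² − b²) / (2·a·c) ≈ 0.97355, so ∠B ≈ 13.21°.
The bisector from B has length 2·a·c·cos(∠B/2)/(a+c) ≈ 313.02.

313.024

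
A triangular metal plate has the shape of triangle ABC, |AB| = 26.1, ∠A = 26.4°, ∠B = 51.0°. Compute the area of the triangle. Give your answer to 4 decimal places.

120.5993

The third angle is ∠C = 180° − ∠A − ∠B = 102.60°.
Law of sines: |BC| = |AB|·sin A/sin C ≈ 11.891.
Law of sines: |CA| = |AB|·sin B/sin C ≈ 20.784.
Area = ½·|AB|·|BC|·sin B ≈ 120.6.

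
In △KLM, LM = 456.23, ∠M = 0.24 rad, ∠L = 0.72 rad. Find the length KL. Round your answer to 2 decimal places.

132.38

The third angle is ∠K = π − ∠L − ∠M = 2.182 rad.
Law of sines: KL = LM·sin M/sin K ≈ 132.38.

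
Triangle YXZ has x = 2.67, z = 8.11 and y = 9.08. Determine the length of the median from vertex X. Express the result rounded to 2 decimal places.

Median from X: ½√(2·z² + 2·y² − x²) ≈ 8.5045.

8.50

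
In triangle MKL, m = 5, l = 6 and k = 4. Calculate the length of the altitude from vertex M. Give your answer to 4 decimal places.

Semiperimeter s = (5 + 4 + 6)/2 = 7.5.
Heron's formula: area = √(7.5·2.5·3.5·1.5) ≈ 9.9216.
The altitude from M has length 2·area/m ≈ 3.9686.

h_M ≈ 3.9686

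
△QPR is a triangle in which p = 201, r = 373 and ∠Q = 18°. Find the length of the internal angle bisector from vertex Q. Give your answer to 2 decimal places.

t_Q ≈ 258.01

By the law of cosines, q² = p² + r² − 2·p·r·cos Q = 36923, so q ≈ 192.15.
The bisector from Q has length 2·p·r·cos(∠Q/2)/(p+r) ≈ 258.01.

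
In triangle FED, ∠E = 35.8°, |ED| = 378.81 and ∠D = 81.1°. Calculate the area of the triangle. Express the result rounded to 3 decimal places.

The third angle is ∠F = 180° − ∠E − ∠D = 63.10°.
Law of sines: |DF| = |ED|·sin E/sin F ≈ 248.47.
Law of sines: |FE| = |ED|·sin D/sin F ≈ 419.66.
Area = ½·|ED|·|DF|·sin D ≈ 46495.

area ≈ 46495.439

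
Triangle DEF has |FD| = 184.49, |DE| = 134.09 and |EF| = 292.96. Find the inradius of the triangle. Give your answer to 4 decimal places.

29.5346

Semiperimeter s = (292.96 + 184.49 + 134.09)/2 = 305.77.
Heron's formula: area = √(305.77·12.81·121.28·171.68) ≈ 9030.8.
Inradius = area/s = 9030.8/305.77 ≈ 29.535.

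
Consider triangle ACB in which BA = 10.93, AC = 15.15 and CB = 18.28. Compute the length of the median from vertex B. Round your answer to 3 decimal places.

m_B ≈ 13.017

Median from B: ½√(2·CB² + 2·BA² − AC²) ≈ 13.017.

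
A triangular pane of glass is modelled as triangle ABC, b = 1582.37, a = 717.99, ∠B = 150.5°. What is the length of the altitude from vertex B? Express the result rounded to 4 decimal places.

Law of sines: sin A = a·sin B/b ≈ 0.22343.
Since b ≥ a, only the acute value applies: ∠A ≈ 12.91°.
Then ∠C = 180° − ∠B − ∠A ≈ 16.59°.
Law of sines gives c = b·sin C/sin B ≈ 917.46.
Area = ½·b·a·sin C ≈ 1.6219e+05.
The altitude from B has length 2·area/b ≈ 204.99.

h_B ≈ 204.9916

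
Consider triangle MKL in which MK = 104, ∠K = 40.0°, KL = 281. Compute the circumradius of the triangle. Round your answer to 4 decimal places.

165.0154

By the law of cosines, LM² = MK² + KL² − 2·MK·KL·cos K = 45003, so LM ≈ 212.14.
Area = ½·MK·KL·sin K ≈ 9392.4.
Circumradius = LM/(2 sin K) ≈ 165.02.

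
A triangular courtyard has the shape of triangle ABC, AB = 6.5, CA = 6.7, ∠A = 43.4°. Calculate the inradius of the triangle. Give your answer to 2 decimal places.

By the law of cosines, BC² = CA² + AB² − 2·CA·AB·cos A = 23.855, so BC ≈ 4.8842.
Area = ½·CA·AB·sin A ≈ 14.961.
Semiperimeter s = (4.8842+6.7+6.5)/2 = 9.0421.
Inradius = area/s = 14.961/9.0421 ≈ 1.6546.

1.65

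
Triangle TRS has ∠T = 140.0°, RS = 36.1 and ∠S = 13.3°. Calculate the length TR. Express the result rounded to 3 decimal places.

The third angle is ∠R = 180° − ∠S − ∠T = 26.70°.
Law of sines: TR = RS·sin S/sin T ≈ 12.92.

12.920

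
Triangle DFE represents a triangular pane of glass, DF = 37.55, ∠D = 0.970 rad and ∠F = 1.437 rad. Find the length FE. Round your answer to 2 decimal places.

The third angle is ∠E = π − ∠D − ∠F = 0.735 rad.
Law of sines: FE = DF·sin D/sin E ≈ 46.211.

46.21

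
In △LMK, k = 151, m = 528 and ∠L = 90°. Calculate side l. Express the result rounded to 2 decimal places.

549.17

By the law of cosines, l² = m² + k² − 2·m·k·cos L = 3.0158e+05, so l ≈ 549.17.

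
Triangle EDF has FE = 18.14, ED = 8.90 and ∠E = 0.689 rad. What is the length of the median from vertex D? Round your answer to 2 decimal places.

By the law of cosines, DF² = FE² + ED² − 2·FE·ED·cos E = 159.04, so DF ≈ 12.611.
Median from D: ½√(2·ED² + 2·DF² − FE²) ≈ 6.071.

6.07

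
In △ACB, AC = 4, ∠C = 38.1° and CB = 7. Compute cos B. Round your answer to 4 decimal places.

By the law of cosines, BA² = AC² + CB² − 2·AC·CB·cos C = 20.932, so BA ≈ 4.5751.
Law of cosines again: cos B = (CB² + BA² − AC²)/(2·CB·BA) ≈ 0.84200, so ∠B ≈ 32.65°.

0.8420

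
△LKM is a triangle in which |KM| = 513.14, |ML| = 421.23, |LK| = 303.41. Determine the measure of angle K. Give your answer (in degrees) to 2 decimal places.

By the law of cosines, cos K = (|LK|² + |KM|² − |ML|²) / (2·|LK|·|KM|) ≈ 0.57144, so ∠K ≈ 55.15°.

55.15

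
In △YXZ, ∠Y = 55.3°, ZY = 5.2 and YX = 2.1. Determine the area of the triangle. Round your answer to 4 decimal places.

Area = ½·ZY·YX·sin Y ≈ 4.4889.

area ≈ 4.4889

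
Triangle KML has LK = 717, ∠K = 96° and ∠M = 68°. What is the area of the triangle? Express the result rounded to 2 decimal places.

The third angle is ∠L = 180° − ∠K − ∠M = 16.00°.
Law of sines: ML = LK·sin K/sin M ≈ 769.07.
Law of sines: KM = LK·sin L/sin M ≈ 213.15.
Area = ½·LK·ML·sin L ≈ 75997.

75996.73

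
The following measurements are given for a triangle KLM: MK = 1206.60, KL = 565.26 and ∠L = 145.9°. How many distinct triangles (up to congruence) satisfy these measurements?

KL·sin L = 565.26·sin(145.9°) ≈ 316.9.
Since ∠L is not acute, a triangle exists only if MK > KL; here MK > KL, so there is exactly one triangle.

1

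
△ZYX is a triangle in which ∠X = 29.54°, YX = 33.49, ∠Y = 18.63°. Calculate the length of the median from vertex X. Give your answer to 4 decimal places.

The third angle is ∠Z = 180° − ∠Y − ∠X = 131.83°.
Law of sines: XZ = YX·sin Y/sin Z ≈ 14.358.
Law of sines: ZY = YX·sin X/sin Z ≈ 22.159.
Median from X: ½√(2·YX² + 2·XZ² − ZY²) ≈ 23.262.

m_X ≈ 23.2617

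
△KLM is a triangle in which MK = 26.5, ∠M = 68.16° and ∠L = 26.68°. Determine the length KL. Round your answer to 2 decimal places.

54.78

The third angle is ∠K = 180° − ∠L − ∠M = 85.16°.
Law of sines: KL = MK·sin M/sin L ≈ 54.783.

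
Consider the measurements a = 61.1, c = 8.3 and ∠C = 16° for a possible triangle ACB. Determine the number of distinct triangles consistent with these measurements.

0

a·sin C = 61.1·sin(16°) ≈ 16.84.
Since c = 8.3 < 16.84 = a sin C, no triangle exists.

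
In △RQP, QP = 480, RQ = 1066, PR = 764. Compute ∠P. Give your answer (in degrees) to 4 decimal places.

∠P ≈ 116.0644°

By the law of cosines, cos P = (QP² + PR² − RQ²) / (2·QP·PR) ≈ -0.43938, so ∠P ≈ 116.06°.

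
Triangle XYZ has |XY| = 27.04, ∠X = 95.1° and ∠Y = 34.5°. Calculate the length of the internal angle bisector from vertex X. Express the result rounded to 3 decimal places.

The third angle is ∠Z = 180° − ∠X − ∠Y = 50.40°.
Law of sines: |YZ| = |XY|·sin X/sin Z ≈ 34.955.
Law of sines: |ZX| = |XY|·sin Y/sin Z ≈ 19.877.
The bisector from X has length 2·|ZX|·|XY|·cos(∠X/2)/(|ZX|+|XY|) ≈ 15.464.

t_X ≈ 15.464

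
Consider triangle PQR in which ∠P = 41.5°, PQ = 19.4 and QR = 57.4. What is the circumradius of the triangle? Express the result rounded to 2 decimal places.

Law of sines: sin R = PQ·sin P/QR ≈ 0.22395.
Since QR ≥ PQ, only the acute value applies: ∠R ≈ 12.94°.
Then ∠Q = 180° − ∠P − ∠R ≈ 125.56°.
Law of sines gives RP = QR·sin Q/sin P ≈ 70.472.
Circumradius = QR/(2 sin P) ≈ 43.313.

43.31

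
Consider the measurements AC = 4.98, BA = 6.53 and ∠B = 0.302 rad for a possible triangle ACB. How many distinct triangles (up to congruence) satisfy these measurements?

BA·sin B = 6.53·sin(0.302 rad) ≈ 1.942.
Since BA sin B < AC < BA (1.942 < 4.98 < 6.53), two triangles exist.

2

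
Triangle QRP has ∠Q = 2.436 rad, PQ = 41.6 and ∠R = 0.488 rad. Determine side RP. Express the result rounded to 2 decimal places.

57.54

The third angle is ∠P = π − ∠Q − ∠R = 0.218 rad.
Law of sines: RP = PQ·sin Q/sin R ≈ 57.537.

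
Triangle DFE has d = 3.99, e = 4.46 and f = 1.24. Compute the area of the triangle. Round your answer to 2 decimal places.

Semiperimeter s = (3.99 + 1.24 + 4.46)/2 = 4.845.
Heron's formula: area = √(4.845·0.855·3.605·0.385) ≈ 2.3978.

area ≈ 2.40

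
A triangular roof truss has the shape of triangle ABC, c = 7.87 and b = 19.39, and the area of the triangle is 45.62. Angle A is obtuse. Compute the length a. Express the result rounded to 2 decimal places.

26.13

From area = ½·b·c·sin A, we get sin A = 2·area/(b·c) ≈ 0.59791.
Taking the obtuse solution, ∠A ≈ 143.28°.
Law of cosines then gives a ≈ 26.126.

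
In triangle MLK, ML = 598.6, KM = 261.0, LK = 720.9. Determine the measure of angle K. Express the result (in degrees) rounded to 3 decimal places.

By the law of cosines, cos K = (LK² + KM² − ML²) / (2·LK·KM) ≈ 0.60986, so ∠K ≈ 52.42°.

∠K ≈ 52.421°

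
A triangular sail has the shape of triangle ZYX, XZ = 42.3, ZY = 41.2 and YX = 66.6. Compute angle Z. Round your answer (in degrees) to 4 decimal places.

105.7964

By the law of cosines, cos Z = (XZ² + ZY² − YX²) / (2·XZ·ZY) ≈ -0.27222, so ∠Z ≈ 105.80°.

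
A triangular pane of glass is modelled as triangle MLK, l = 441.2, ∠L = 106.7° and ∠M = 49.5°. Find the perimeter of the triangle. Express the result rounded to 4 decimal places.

perimeter ≈ 977.3487

The third angle is ∠K = 180° − ∠M − ∠L = 23.80°.
Law of sines: m = l·sin M/sin L ≈ 350.26.
Law of sines: k = l·sin K/sin L ≈ 185.88.
Semiperimeter s = (350.26+441.2+185.88)/2 = 488.67.
Perimeter = 350.26 + 441.2 + 185.88 = 977.35.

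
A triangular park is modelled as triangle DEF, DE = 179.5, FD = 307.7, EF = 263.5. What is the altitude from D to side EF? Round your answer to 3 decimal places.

Semiperimeter s = (263.5 + 307.7 + 179.5)/2 = 375.35.
Heron's formula: area = √(375.35·111.85·67.65·195.85) ≈ 23585.
The altitude from D has length 2·area/EF ≈ 179.01.

h_D ≈ 179.012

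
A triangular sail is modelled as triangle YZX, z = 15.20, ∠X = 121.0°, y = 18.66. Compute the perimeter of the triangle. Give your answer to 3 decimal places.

perimeter ≈ 63.379

By the law of cosines, x² = y² + z² − 2·y·z·cos X = 871.4, so x ≈ 29.519.
Semiperimeter s = (18.66+15.2+29.519)/2 = 31.69.
Perimeter = 18.66 + 15.2 + 29.519 = 63.379.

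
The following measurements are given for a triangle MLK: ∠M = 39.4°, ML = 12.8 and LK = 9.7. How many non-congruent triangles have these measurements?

2

ML·sin M = 12.8·sin(39.4°) ≈ 8.125.
Since ML sin M < LK < ML (8.125 < 9.7 < 12.8), two triangles exist.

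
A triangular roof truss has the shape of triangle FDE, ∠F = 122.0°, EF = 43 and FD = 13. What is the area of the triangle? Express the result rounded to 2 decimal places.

area ≈ 237.03

Area = ½·EF·FD·sin F ≈ 237.03.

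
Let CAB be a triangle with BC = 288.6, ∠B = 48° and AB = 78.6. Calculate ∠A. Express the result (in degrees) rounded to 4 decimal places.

∠A ≈ 118.0987°

By the law of cosines, CA² = AB² + BC² − 2·AB·BC·cos B = 59111, so CA ≈ 243.13.
Law of cosines again: cos A = (CA² + AB² − BC²)/(2·CA·AB) ≈ -0.47099, so ∠A ≈ 118.10°.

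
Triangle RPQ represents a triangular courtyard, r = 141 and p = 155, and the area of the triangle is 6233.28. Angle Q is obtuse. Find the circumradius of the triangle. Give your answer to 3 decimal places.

From area = ½·r·p·sin Q, we get sin Q = 2·area/(r·p) ≈ 0.57042.
Taking the obtuse solution, ∠Q ≈ 145.22°.
Law of cosines then gives q ≈ 282.5.
Circumradius = q/(2 sin Q) ≈ 247.63.

247.626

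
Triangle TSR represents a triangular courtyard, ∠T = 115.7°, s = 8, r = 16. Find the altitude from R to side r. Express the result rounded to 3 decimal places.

7.209

By the law of cosines, t² = s² + r² − 2·s·r·cos T = 431.02, so t ≈ 20.761.
Area = ½·s·r·sin T ≈ 57.669.
The altitude from R has length 2·area/r ≈ 7.2086.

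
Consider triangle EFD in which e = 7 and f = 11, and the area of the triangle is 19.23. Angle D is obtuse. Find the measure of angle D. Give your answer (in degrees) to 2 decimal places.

From area = ½·e·f·sin D, we get sin D = 2·area/(e·f) ≈ 0.49948.
Taking the obtuse solution, ∠D ≈ 150.03°.

150.03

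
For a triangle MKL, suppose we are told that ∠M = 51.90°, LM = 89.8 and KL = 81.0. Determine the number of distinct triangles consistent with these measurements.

LM·sin M = 89.8·sin(51.90°) ≈ 70.67.
Since LM sin M < KL < LM (70.67 < 81.0 < 89.8), two triangles exist.

2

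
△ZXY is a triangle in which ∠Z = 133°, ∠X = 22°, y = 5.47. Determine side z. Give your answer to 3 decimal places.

The third angle is ∠Y = 180° − ∠Z − ∠X = 25.00°.
Law of sines: z = y·sin Z/sin Y ≈ 9.466.

9.466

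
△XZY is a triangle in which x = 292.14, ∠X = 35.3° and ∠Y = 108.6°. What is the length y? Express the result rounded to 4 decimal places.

479.1510

The third angle is ∠Z = 180° − ∠Y − ∠X = 36.10°.
Law of sines: y = x·sin Y/sin X ≈ 479.15.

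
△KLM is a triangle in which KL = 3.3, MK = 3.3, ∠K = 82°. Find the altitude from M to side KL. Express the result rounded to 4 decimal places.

h_M ≈ 3.2679

By the law of cosines, LM² = MK² + KL² − 2·MK·KL·cos K = 18.749, so LM ≈ 4.33.
Area = ½·MK·KL·sin K ≈ 5.392.
The altitude from M has length 2·area/KL ≈ 3.2679.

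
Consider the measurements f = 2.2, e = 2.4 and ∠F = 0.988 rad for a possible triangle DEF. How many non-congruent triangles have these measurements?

e·sin F = 2.4·sin(0.988 rad) ≈ 2.004.
Since e sin F < f < e (2.004 < 2.2 < 2.4), two triangles exist.

2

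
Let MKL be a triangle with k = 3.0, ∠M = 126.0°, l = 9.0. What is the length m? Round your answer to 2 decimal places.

By the law of cosines, m² = k² + l² − 2·k·l·cos M = 121.74, so m ≈ 11.034.

11.03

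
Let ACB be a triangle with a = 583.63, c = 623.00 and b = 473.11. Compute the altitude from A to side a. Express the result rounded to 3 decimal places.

448.345

Semiperimeter s = (583.63 + 623 + 473.11)/2 = 839.87.
Heron's formula: area = √(839.87·256.24·216.87·366.76) ≈ 1.3083e+05.
The altitude from A has length 2·area/a ≈ 448.35.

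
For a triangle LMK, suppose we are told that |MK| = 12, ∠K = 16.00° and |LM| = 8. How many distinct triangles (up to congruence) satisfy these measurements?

|MK|·sin K = 12·sin(16.00°) ≈ 3.308.
Since |MK| sin K < |LM| < |MK| (3.308 < 8 < 12), two triangles exist.

2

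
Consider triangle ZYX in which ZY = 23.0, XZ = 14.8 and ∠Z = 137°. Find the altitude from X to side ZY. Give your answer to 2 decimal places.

By the law of cosines, YX² = XZ² + ZY² − 2·XZ·ZY·cos Z = 1245.9, so YX ≈ 35.298.
Area = ½·XZ·ZY·sin Z ≈ 116.08.
The altitude from X has length 2·area/ZY ≈ 10.094.

h_X ≈ 10.09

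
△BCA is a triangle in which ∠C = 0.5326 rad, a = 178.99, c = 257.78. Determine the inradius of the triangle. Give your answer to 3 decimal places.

Law of sines: sin A = a·sin C/c ≈ 0.35257.
Since c ≥ a, only the acute value applies: ∠A ≈ 0.3603 rad.
Then ∠B = π − ∠C − ∠A ≈ 2.2487 rad.
Law of sines gives b = c·sin B/sin C ≈ 395.42.
Area = ½·c·a·sin B ≈ 17969.
Semiperimeter s = (395.42+257.78+178.99)/2 = 416.1.
Inradius = area/s = 17969/416.1 ≈ 43.186.

r ≈ 43.186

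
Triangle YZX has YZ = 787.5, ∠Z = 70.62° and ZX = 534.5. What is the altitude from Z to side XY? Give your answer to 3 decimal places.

By the law of cosines, XY² = YZ² + ZX² − 2·YZ·ZX·cos Z = 6.265e+05, so XY ≈ 791.52.
Area = ½·YZ·ZX·sin Z ≈ 1.9853e+05.
The altitude from Z has length 2·area/XY ≈ 501.66.

501.656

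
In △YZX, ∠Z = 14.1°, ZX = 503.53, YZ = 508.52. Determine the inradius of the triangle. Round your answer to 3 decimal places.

54.893

By the law of cosines, XY² = YZ² + ZX² − 2·YZ·ZX·cos Z = 15454, so XY ≈ 124.31.
Area = ½·YZ·ZX·sin Z ≈ 31189.
Semiperimeter s = (503.53+124.31+508.52)/2 = 568.18.
Inradius = area/s = 31189/568.18 ≈ 54.893.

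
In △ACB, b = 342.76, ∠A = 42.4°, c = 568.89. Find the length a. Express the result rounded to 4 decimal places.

391.3226

By the law of cosines, a² = c² + b² − 2·c·b·cos A = 1.5313e+05, so a ≈ 391.32.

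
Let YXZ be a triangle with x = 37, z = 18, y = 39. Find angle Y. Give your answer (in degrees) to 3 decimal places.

By the law of cosines, cos Y = (x² + z² − y²) / (2·x·z) ≈ 0.12913, so ∠Y ≈ 82.58°.

82.581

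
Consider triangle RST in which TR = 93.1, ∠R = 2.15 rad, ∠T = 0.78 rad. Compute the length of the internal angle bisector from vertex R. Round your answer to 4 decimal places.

68.2116

The third angle is ∠S = π − ∠T − ∠R = 0.212 rad.
Law of sines: ST = TR·sin R/sin S ≈ 370.99.
Law of sines: RS = TR·sin T/sin S ≈ 311.76.
The bisector from R has length 2·TR·RS·cos(∠R/2)/(TR+RS) ≈ 68.212.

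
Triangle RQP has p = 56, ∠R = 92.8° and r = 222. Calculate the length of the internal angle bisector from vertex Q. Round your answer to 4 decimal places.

t_Q ≈ 72.0781

Law of sines: sin P = p·sin R/r ≈ 0.25195.
Since r ≥ p, only the acute value applies: ∠P ≈ 14.59°.
Then ∠Q = 180° − ∠R − ∠P ≈ 72.61°.
Law of sines gives q = r·sin Q/sin R ≈ 212.1.
The bisector from Q has length 2·p·r·cos(∠Q/2)/(p+r) ≈ 72.078.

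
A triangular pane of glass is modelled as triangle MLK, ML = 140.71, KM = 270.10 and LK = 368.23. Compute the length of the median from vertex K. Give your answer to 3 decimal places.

m_K ≈ 315.157

Median from K: ½√(2·LK² + 2·KM² − ML²) ≈ 315.16.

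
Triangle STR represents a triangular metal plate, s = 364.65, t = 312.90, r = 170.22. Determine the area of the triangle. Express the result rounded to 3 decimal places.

area ≈ 26587.386

Semiperimeter p = (364.65 + 312.9 + 170.22)/2 = 423.88.
Heron's formula: area = √(423.88·59.235·110.99·253.66) ≈ 26587.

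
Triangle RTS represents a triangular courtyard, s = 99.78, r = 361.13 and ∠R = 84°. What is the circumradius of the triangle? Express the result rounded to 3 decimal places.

Law of sines: sin S = s·sin R/r ≈ 0.27479.
Since r ≥ s, only the acute value applies: ∠S ≈ 15.95°.
Then ∠T = 180° − ∠R − ∠S ≈ 80.05°.
Law of sines gives t = r·sin T/sin R ≈ 357.66.
Circumradius = r/(2 sin R) ≈ 181.56.

181.560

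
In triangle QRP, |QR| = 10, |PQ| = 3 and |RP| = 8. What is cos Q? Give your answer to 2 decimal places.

By the law of cosines, cos Q = (|PQ|² + |QR|² − |RP|²) / (2·|PQ|·|QR|) ≈ 0.75000, so ∠Q ≈ 41.41°.

cos Q ≈ 0.75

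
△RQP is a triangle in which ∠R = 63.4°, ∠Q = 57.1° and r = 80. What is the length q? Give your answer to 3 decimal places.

The third angle is ∠P = 180° − ∠R − ∠Q = 59.50°.
Law of sines: q = r·sin Q/sin R ≈ 75.121.

75.121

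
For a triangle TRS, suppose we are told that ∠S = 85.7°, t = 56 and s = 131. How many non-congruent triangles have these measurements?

1

t·sin S = 56·sin(85.7°) ≈ 55.84.
Since s ≥ t, exactly one triangle exists.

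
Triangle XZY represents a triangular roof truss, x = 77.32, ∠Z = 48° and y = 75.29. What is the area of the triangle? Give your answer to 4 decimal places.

2163.0801

Area = ½·y·x·sin Z ≈ 2163.1.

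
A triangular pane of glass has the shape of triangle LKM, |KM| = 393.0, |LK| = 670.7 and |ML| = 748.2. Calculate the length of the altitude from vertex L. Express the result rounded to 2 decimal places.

Semiperimeter s = (393 + 748.2 + 670.7)/2 = 905.95.
Heron's formula: area = √(905.95·512.95·157.75·235.25) ≈ 1.3132e+05.
The altitude from L has length 2·area/|KM| ≈ 668.31.

h_L ≈ 668.31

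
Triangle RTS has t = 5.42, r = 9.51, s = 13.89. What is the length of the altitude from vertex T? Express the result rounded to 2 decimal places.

h_T ≈ 6.70

Semiperimeter p = (9.51 + 5.42 + 13.89)/2 = 14.41.
Heron's formula: area = √(14.41·4.9·8.99·0.52) ≈ 18.168.
The altitude from T has length 2·area/t ≈ 6.7041.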